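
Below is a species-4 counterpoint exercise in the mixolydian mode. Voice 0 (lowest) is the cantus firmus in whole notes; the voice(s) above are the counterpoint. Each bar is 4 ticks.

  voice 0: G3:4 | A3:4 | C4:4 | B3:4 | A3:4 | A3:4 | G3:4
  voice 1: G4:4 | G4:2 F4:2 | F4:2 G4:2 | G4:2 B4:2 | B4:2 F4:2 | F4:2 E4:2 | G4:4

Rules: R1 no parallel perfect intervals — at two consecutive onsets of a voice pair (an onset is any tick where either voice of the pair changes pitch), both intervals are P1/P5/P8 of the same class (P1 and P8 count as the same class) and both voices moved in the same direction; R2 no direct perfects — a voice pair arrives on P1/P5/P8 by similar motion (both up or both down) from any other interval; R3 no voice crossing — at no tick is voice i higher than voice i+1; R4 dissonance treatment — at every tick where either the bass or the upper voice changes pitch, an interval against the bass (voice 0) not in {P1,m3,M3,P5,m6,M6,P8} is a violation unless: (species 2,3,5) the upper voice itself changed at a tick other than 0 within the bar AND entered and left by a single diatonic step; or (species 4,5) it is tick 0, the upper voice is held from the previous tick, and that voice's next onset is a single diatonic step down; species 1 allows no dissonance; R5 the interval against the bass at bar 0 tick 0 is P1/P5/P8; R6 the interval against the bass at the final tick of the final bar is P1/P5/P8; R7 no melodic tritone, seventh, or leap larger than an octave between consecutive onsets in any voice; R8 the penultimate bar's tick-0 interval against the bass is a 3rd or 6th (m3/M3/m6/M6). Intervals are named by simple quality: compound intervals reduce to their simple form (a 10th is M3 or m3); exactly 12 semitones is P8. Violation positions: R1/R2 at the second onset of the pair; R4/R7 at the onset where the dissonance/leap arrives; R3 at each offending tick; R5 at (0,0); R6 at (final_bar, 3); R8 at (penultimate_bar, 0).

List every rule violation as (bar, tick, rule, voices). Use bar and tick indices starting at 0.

bar 0: v0=G3 v1=G4 downbeat P8
bar 1: v0=A3 v1=G4 downbeat m7
bar 2: v0=C4 v1=F4 downbeat P4
bar 3: v0=B3 v1=G4 downbeat m6
bar 4: v0=A3 v1=B4 downbeat M2
bar 5: v0=A3 v1=F4 downbeat m6
bar 6: v0=G3 v1=G4 downbeat P8
  -> R4 @ bar 2 tick 0 v(0, 1): C4/F4 P4 untreated
  -> R4 @ bar 4 tick 0 v(0, 1): A3/B4 M2 untreated
  -> R7 @ bar 4 tick 2 v(1,): B4->F4 leap 6st

(2, 0, R4, (0, 1))
(4, 0, R4, (0, 1))
(4, 2, R7, (1,))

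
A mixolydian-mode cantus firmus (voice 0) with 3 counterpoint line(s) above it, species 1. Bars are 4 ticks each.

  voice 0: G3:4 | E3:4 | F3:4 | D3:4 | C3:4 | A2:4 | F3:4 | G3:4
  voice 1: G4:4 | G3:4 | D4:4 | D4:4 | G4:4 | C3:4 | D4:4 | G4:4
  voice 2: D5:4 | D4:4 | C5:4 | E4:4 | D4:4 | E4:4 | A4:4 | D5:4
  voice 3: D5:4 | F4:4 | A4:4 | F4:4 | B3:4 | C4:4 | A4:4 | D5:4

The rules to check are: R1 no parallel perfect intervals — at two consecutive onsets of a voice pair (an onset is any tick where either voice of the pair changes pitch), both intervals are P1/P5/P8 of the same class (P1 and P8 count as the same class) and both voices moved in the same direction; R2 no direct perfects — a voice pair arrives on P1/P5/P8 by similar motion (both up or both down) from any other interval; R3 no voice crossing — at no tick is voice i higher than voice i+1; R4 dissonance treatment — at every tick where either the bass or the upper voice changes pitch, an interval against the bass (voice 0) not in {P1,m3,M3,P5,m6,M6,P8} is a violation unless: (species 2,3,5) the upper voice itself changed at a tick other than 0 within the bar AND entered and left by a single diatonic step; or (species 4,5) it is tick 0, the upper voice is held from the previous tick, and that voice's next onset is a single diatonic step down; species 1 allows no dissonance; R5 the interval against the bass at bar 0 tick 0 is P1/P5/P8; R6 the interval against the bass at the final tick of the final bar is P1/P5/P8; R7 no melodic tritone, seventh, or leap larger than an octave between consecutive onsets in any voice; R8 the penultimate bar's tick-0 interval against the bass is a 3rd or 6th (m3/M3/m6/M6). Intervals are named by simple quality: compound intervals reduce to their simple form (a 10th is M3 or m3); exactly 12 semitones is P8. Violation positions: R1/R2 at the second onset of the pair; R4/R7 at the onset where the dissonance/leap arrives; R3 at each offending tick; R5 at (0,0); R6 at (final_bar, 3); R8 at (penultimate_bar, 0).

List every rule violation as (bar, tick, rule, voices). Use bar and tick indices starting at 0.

(1, 0, R1, (1, 2))
(1, 0, R4, (0, 2))
(1, 0, R4, (0, 3))
(2, 0, R2, (0, 2))
(2, 0, R2, (1, 3))
(2, 0, R3, (2, 3))
(2, 0, R7, (2,))
(2, 1, R3, (2, 3))
(2, 2, R3, (2, 3))
(2, 3, R3, (2, 3))
(3, 0, R4, (0, 2))
(4, 0, R3, (1, 2))
(4, 0, R3, (2, 3))
(4, 0, R4, (0, 2))
(4, 0, R4, (0, 3))
(4, 0, R7, (3,))
(4, 1, R3, (1, 2))
(4, 1, R3, (2, 3))
(4, 2, R3, (1, 2))
(4, 2, R3, (2, 3))
(4, 3, R3, (1, 2))
(4, 3, R3, (2, 3))
(5, 0, R3, (2, 3))
(5, 0, R7, (1,))
(5, 1, R3, (2, 3))
(5, 2, R3, (2, 3))
(5, 3, R3, (2, 3))
(6, 0, R2, (1, 2))
(6, 0, R2, (1, 3))
(6, 0, R2, (2, 3))
(6, 0, R7, (1,))
(7, 0, R1, (1, 2))
(7, 0, R1, (1, 3))
(7, 0, R1, (2, 3))
(7, 0, R2, (0, 1))
(7, 0, R2, (0, 2))
(7, 0, R2, (0, 3))

bar 0: v0=G3 v1=G4 v2=D5 v3=D5 downbeat P5
bar 1: v0=E3 v1=G3 v2=D4 v3=F4 downbeat m2
bar 2: v0=F3 v1=D4 v2=C5 v3=A4 downbeat M3
bar 3: v0=D3 v1=D4 v2=E4 v3=F4 downbeat m3
bar 4: v0=C3 v1=G4 v2=D4 v3=B3 downbeat M7
bar 5: v0=A2 v1=C3 v2=E4 v3=C4 downbeat m3
bar 6: v0=F3 v1=D4 v2=A4 v3=A4 downbeat M3
bar 7: v0=G3 v1=G4 v2=D5 v3=D5 downbeat P5
  -> R1 @ bar 1 tick 0 v(1, 2): G4/D5 P5 -> G3/D4 P5 similar
  -> R4 @ bar 1 tick 0 v(0, 2): E3/D4 m7 untreated
  -> R4 @ bar 1 tick 0 v(0, 3): E3/F4 m2 untreated
  -> R2 @ bar 2 tick 0 v(0, 2): E3/D4 m7 -> F3/C5 P5 similar
  -> R2 @ bar 2 tick 0 v(1, 3): G3/F4 m7 -> D4/A4 P5 similar
  -> R3 @ bar 2 tick 0 v(2, 3): C5 above A4
  -> R7 @ bar 2 tick 0 v(2,): D4->C5 leap 10st
  -> R3 @ bar 2 tick 1 v(2, 3): C5 above A4
  -> R3 @ bar 2 tick 2 v(2, 3): C5 above A4
  -> R3 @ bar 2 tick 3 v(2, 3): C5 above A4
  -> R4 @ bar 3 tick 0 v(0, 2): D3/E4 M2 untreated
  -> R3 @ bar 4 tick 0 v(1, 2): G4 above D4
  -> R3 @ bar 4 tick 0 v(2, 3): D4 above B3
  -> R4 @ bar 4 tick 0 v(0, 2): C3/D4 M2 untreated
  -> R4 @ bar 4 tick 0 v(0, 3): C3/B3 M7 untreated
  -> R7 @ bar 4 tick 0 v(3,): F4->B3 leap 6st
  -> R3 @ bar 4 tick 1 v(1, 2): G4 above D4
  -> R3 @ bar 4 tick 1 v(2, 3): D4 above B3
  -> R3 @ bar 4 tick 2 v(1, 2): G4 above D4
  -> R3 @ bar 4 tick 2 v(2, 3): D4 above B3
  -> R3 @ bar 4 tick 3 v(1, 2): G4 above D4
  -> R3 @ bar 4 tick 3 v(2, 3): D4 above B3
  -> R3 @ bar 5 tick 0 v(2, 3): E4 above C4
  -> R7 @ bar 5 tick 0 v(1,): G4->C3 leap 19st
  -> R3 @ bar 5 tick 1 v(2, 3): E4 above C4
  -> R3 @ bar 5 tick 2 v(2, 3): E4 above C4
  -> R3 @ bar 5 tick 3 v(2, 3): E4 above C4
  -> R2 @ bar 6 tick 0 v(1, 2): C3/E4 M3 -> D4/A4 P5 similar
  -> R2 @ bar 6 tick 0 v(1, 3): C3/C4 P8 -> D4/A4 P5 similar
  -> R2 @ bar 6 tick 0 v(2, 3): E4/C4 M3 -> A4/A4 P1 similar
  -> R7 @ bar 6 tick 0 v(1,): C3->D4 leap 14st
  -> R1 @ bar 7 tick 0 v(1, 2): D4/A4 P5 -> G4/D5 P5 similar
  -> R1 @ bar 7 tick 0 v(1, 3): D4/A4 P5 -> G4/D5 P5 similar
  -> R1 @ bar 7 tick 0 v(2, 3): A4/A4 P1 -> D5/D5 P1 similar
  -> R2 @ bar 7 tick 0 v(0, 1): F3/D4 M6 -> G3/G4 P8 similar
  -> R2 @ bar 7 tick 0 v(0, 2): F3/A4 M3 -> G3/D5 P5 similar
  -> R2 @ bar 7 tick 0 v(0, 3): F3/A4 M3 -> G3/D5 P5 similar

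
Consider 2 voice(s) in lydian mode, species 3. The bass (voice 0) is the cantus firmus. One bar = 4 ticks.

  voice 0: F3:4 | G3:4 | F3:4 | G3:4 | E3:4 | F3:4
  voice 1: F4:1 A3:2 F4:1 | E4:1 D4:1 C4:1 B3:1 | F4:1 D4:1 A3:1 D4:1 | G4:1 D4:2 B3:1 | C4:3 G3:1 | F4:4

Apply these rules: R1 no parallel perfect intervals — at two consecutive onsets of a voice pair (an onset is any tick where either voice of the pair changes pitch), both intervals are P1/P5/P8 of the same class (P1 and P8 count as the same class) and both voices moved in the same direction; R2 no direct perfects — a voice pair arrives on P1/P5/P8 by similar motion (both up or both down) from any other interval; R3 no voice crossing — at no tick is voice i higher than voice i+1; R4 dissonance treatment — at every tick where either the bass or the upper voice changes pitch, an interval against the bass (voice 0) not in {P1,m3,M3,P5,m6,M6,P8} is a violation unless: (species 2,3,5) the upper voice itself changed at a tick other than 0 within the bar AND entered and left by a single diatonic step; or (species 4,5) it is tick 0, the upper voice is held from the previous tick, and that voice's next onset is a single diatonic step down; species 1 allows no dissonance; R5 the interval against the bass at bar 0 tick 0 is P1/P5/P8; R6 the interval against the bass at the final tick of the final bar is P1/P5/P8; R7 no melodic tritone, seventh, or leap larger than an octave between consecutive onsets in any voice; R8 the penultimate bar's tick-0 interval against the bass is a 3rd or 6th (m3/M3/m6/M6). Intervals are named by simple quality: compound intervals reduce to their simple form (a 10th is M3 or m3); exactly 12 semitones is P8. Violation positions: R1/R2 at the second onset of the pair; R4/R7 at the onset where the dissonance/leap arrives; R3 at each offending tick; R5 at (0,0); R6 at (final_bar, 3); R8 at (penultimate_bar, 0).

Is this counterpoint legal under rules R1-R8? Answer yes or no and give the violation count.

No (4 violations)

bar 0: v0=F3 v1=F4 (P8)
bar 1: v0=G3 v1=E4 (M6)
bar 2: v0=F3 v1=F4 (P8)
bar 3: v0=G3 v1=G4 (P8)
bar 4: v0=E3 v1=C4 (m6)
bar 5: v0=F3 v1=F4 (P8)
  R7 @ bar2.0: B3->F4 leap 6st
  R2 @ bar3.0: F3/D4 M6 -> G3/G4 P8 similar
  R2 @ bar5.0: E3/G3 m3 -> F3/F4 P8 similar
  R7 @ bar5.0: G3->F4 leap 10st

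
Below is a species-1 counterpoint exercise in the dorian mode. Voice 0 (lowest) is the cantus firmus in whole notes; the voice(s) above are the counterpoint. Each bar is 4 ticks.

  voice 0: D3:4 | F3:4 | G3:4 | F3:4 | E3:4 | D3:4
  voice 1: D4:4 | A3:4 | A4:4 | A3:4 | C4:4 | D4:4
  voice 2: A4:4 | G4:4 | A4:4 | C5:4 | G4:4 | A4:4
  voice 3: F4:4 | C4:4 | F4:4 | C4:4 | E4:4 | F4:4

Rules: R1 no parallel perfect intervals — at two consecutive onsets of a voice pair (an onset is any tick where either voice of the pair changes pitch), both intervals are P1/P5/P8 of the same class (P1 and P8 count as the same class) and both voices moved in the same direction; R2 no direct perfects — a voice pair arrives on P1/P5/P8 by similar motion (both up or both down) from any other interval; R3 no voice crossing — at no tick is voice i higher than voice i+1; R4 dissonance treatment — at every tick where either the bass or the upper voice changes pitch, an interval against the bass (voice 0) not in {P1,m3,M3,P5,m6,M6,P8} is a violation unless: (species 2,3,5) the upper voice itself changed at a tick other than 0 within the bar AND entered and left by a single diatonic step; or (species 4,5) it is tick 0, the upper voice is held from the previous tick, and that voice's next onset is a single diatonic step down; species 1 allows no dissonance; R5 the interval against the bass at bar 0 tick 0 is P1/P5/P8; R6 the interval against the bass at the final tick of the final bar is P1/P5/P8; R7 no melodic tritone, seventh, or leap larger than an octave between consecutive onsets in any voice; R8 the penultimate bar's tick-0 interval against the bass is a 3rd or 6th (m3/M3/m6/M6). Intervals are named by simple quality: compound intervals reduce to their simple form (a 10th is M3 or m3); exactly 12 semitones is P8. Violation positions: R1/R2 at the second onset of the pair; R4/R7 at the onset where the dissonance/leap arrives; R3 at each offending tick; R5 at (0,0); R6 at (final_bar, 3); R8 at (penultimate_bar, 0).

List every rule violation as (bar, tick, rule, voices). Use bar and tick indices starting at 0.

bar 0: v0=D3 v1=D4 v2=A4 v3=F4 downbeat m3
bar 1: v0=F3 v1=A3 v2=G4 v3=C4 downbeat P5
bar 2: v0=G3 v1=A4 v2=A4 v3=F4 downbeat m7
bar 3: v0=F3 v1=A3 v2=C5 v3=C4 downbeat P5
bar 4: v0=E3 v1=C4 v2=G4 v3=E4 downbeat P8
bar 5: v0=D3 v1=D4 v2=A4 v3=F4 downbeat m3
  -> R3 @ bar 0 tick 0 v(2, 3): A4 above F4
  -> R5 @ bar 0 tick 0 v(0, 3): opens on m3
  -> R3 @ bar 0 tick 1 v(2, 3): A4 above F4
  -> R3 @ bar 0 tick 2 v(2, 3): A4 above F4
  -> R3 @ bar 0 tick 3 v(2, 3): A4 above F4
  -> R2 @ bar 1 tick 0 v(2, 3): A4/F4 M3 -> G4/C4 P5 similar
  -> R3 @ bar 1 tick 0 v(2, 3): G4 above C4
  -> R4 @ bar 1 tick 0 v(0, 2): F3/G4 M2 untreated
  -> R3 @ bar 1 tick 1 v(2, 3): G4 above C4
  -> R3 @ bar 1 tick 2 v(2, 3): G4 above C4
  -> R3 @ bar 1 tick 3 v(2, 3): G4 above C4
  -> R2 @ bar 2 tick 0 v(1, 2): A3/G4 m7 -> A4/A4 P1 similar
  -> R3 @ bar 2 tick 0 v(2, 3): A4 above F4
  -> R4 @ bar 2 tick 0 v(0, 1): G3/A4 M2 untreated
  -> R4 @ bar 2 tick 0 v(0, 2): G3/A4 M2 untreated
  -> R4 @ bar 2 tick 0 v(0, 3): G3/F4 m7 untreated
  -> R3 @ bar 2 tick 1 v(2, 3): A4 above F4
  -> R3 @ bar 2 tick 2 v(2, 3): A4 above F4
  -> R3 @ bar 2 tick 3 v(2, 3): A4 above F4
  -> R2 @ bar 3 tick 0 v(0, 3): G3/F4 m7 -> F3/C4 P5 similar
  -> R3 @ bar 3 tick 0 v(2, 3): C5 above C4
  -> R3 @ bar 3 tick 1 v(2, 3): C5 above C4
  -> R3 @ bar 3 tick 2 v(2, 3): C5 above C4
  -> R3 @ bar 3 tick 3 v(2, 3): C5 above C4
  -> R3 @ bar 4 tick 0 v(2, 3): G4 above E4
  -> R8 @ bar 4 tick 0 v(0, 3): penult P8 not 3rd/6th
  -> R3 @ bar 4 tick 1 v(2, 3): G4 above E4
  -> R3 @ bar 4 tick 2 v(2, 3): G4 above E4
  -> R3 @ bar 4 tick 3 v(2, 3): G4 above E4
  -> R1 @ bar 5 tick 0 v(1, 2): C4/G4 P5 -> D4/A4 P5 similar
  -> R3 @ bar 5 tick 0 v(2, 3): A4 above F4
  -> R3 @ bar 5 tick 1 v(2, 3): A4 above F4
  -> R3 @ bar 5 tick 2 v(2, 3): A4 above F4
  -> R3 @ bar 5 tick 3 v(2, 3): A4 above F4
  -> R6 @ bar 5 tick 3 v(0, 3): closes on m3

(0, 0, R3, (2, 3))
(0, 0, R5, (0, 3))
(0, 1, R3, (2, 3))
(0, 2, R3, (2, 3))
(0, 3, R3, (2, 3))
(1, 0, R2, (2, 3))
(1, 0, R3, (2, 3))
(1, 0, R4, (0, 2))
(1, 1, R3, (2, 3))
(1, 2, R3, (2, 3))
(1, 3, R3, (2, 3))
(2, 0, R2, (1, 2))
(2, 0, R3, (2, 3))
(2, 0, R4, (0, 1))
(2, 0, R4, (0, 2))
(2, 0, R4, (0, 3))
(2, 1, R3, (2, 3))
(2, 2, R3, (2, 3))
(2, 3, R3, (2, 3))
(3, 0, R2, (0, 3))
(3, 0, R3, (2, 3))
(3, 1, R3, (2, 3))
(3, 2, R3, (2, 3))
(3, 3, R3, (2, 3))
(4, 0, R3, (2, 3))
(4, 0, R8, (0, 3))
(4, 1, R3, (2, 3))
(4, 2, R3, (2, 3))
(4, 3, R3, (2, 3))
(5, 0, R1, (1, 2))
(5, 0, R3, (2, 3))
(5, 1, R3, (2, 3))
(5, 2, R3, (2, 3))
(5, 3, R3, (2, 3))
(5, 3, R6, (0, 3))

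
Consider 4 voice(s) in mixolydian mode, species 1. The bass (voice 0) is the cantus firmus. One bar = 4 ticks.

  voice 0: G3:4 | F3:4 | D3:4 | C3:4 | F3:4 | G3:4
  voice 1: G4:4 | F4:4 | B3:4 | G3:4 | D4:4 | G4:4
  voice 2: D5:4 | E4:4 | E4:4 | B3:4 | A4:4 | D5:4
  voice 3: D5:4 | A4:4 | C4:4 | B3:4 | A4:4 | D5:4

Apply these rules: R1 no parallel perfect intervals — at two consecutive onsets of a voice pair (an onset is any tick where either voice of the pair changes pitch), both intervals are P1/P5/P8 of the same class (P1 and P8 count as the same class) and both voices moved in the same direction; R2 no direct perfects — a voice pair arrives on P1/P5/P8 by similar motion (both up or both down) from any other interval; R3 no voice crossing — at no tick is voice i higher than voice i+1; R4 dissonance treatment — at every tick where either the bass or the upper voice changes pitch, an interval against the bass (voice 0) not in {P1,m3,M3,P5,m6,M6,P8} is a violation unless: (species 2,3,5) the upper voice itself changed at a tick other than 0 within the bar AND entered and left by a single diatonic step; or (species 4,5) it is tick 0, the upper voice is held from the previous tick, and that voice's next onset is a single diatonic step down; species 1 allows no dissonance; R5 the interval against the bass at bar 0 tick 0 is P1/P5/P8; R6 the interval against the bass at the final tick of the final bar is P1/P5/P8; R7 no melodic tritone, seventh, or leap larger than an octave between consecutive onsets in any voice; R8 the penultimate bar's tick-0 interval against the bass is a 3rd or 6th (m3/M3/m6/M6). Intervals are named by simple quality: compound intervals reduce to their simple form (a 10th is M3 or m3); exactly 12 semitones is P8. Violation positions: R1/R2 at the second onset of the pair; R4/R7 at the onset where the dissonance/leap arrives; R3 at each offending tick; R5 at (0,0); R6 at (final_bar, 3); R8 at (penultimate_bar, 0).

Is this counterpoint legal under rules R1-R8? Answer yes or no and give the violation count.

No (29 violations)

bar 0: v0=G3 v1=G4 v2=D5 v3=D5 (P5)
bar 1: v0=F3 v1=F4 v2=E4 v3=A4 (M3)
bar 2: v0=D3 v1=B3 v2=E4 v3=C4 (m7)
bar 3: v0=C3 v1=G3 v2=B3 v3=B3 (M7)
bar 4: v0=F3 v1=D4 v2=A4 v3=A4 (M3)
bar 5: v0=G3 v1=G4 v2=D5 v3=D5 (P5)
  R1 @ bar1.0: G3/G4 P8 -> F3/F4 P8 similar
  R3 @ bar1.0: F4 above E4
  R4 @ bar1.0: F3/E4 M7 untreated
  R7 @ bar1.0: D5->E4 leap 10st
  R3 @ bar1.1: F4 above E4
  R3 @ bar1.2: F4 above E4
  R3 @ bar1.3: F4 above E4
  R3 @ bar2.0: E4 above C4
  R4 @ bar2.0: D3/E4 M2 untreated
  R4 @ bar2.0: D3/C4 m7 untreated
  R7 @ bar2.0: F4->B3 leap 6st
  R3 @ bar2.1: E4 above C4
  R3 @ bar2.2: E4 above C4
  R3 @ bar2.3: E4 above C4
  R2 @ bar3.0: D3/B3 M6 -> C3/G3 P5 similar
  R2 @ bar3.0: E4/C4 M3 -> B3/B3 P1 similar
  R4 @ bar3.0: C3/B3 M7 untreated
  R4 @ bar3.0: C3/B3 M7 untreated
  R1 @ bar4.0: B3/B3 P1 -> A4/A4 P1 similar
  R2 @ bar4.0: G3/B3 M3 -> D4/A4 P5 similar
  R2 @ bar4.0: G3/B3 M3 -> D4/A4 P5 similar
  R7 @ bar4.0: B3->A4 leap 10st
  R7 @ bar4.0: B3->A4 leap 10st
  R1 @ bar5.0: D4/A4 P5 -> G4/D5 P5 similar
  R1 @ bar5.0: D4/A4 P5 -> G4/D5 P5 similar
  R1 @ bar5.0: A4/A4 P1 -> D5/D5 P1 similar
  R2 @ bar5.0: F3/D4 M6 -> G3/G4 P8 similar
  R2 @ bar5.0: F3/A4 M3 -> G3/D5 P5 similar
  R2 @ bar5.0: F3/A4 M3 -> G3/D5 P5 similar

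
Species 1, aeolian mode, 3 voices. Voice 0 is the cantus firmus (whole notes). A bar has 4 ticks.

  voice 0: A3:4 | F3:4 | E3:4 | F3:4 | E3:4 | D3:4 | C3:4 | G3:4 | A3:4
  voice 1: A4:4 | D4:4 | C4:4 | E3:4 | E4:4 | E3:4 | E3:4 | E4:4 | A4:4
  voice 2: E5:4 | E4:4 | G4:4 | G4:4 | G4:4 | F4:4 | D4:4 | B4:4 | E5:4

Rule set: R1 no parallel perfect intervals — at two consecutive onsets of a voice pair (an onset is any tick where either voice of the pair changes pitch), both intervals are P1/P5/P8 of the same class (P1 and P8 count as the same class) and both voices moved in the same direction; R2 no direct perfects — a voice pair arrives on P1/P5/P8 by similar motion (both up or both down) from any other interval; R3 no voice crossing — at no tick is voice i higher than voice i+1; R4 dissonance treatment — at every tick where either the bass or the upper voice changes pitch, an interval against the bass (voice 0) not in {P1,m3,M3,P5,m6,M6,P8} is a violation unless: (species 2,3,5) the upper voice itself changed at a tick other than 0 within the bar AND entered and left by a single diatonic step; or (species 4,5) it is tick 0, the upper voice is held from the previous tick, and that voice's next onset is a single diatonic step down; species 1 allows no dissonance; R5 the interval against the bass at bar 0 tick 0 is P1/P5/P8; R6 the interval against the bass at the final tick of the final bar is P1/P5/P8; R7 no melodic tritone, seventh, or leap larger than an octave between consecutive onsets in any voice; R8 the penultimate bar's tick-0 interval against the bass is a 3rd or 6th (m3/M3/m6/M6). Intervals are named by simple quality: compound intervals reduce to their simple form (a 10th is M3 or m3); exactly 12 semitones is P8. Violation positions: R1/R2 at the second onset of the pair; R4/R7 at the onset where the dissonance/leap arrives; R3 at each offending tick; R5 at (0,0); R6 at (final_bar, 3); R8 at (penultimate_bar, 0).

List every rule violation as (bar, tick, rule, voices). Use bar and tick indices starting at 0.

(1, 0, R4, (0, 2))
(3, 0, R3, (0, 1))
(3, 0, R4, (0, 1))
(3, 0, R4, (0, 2))
(3, 1, R3, (0, 1))
(3, 2, R3, (0, 1))
(3, 3, R3, (0, 1))
(5, 0, R4, (0, 1))
(6, 0, R4, (0, 2))
(7, 0, R2, (1, 2))
(8, 0, R1, (1, 2))
(8, 0, R2, (0, 1))
(8, 0, R2, (0, 2))

bar 0: v0=A3 v1=A4 v2=E5 downbeat P5
bar 1: v0=F3 v1=D4 v2=E4 downbeat M7
bar 2: v0=E3 v1=C4 v2=G4 downbeat m3
bar 3: v0=F3 v1=E3 v2=G4 downbeat M2
bar 4: v0=E3 v1=E4 v2=G4 downbeat m3
bar 5: v0=D3 v1=E3 v2=F4 downbeat m3
bar 6: v0=C3 v1=E3 v2=D4 downbeat M2
bar 7: v0=G3 v1=E4 v2=B4 downbeat M3
bar 8: v0=A3 v1=A4 v2=E5 downbeat P5
  -> R4 @ bar 1 tick 0 v(0, 2): F3/E4 M7 untreated
  -> R3 @ bar 3 tick 0 v(0, 1): F3 above E3
  -> R4 @ bar 3 tick 0 v(0, 1): F3/E3 m2 untreated
  -> R4 @ bar 3 tick 0 v(0, 2): F3/G4 M2 untreated
  -> R3 @ bar 3 tick 1 v(0, 1): F3 above E3
  -> R3 @ bar 3 tick 2 v(0, 1): F3 above E3
  -> R3 @ bar 3 tick 3 v(0, 1): F3 above E3
  -> R4 @ bar 5 tick 0 v(0, 1): D3/E3 M2 untreated
  -> R4 @ bar 6 tick 0 v(0, 2): C3/D4 M2 untreated
  -> R2 @ bar 7 tick 0 v(1, 2): E3/D4 m7 -> E4/B4 P5 similar
  -> R1 @ bar 8 tick 0 v(1, 2): E4/B4 P5 -> A4/E5 P5 similar
  -> R2 @ bar 8 tick 0 v(0, 1): G3/E4 M6 -> A3/A4 P8 similar
  -> R2 @ bar 8 tick 0 v(0, 2): G3/B4 M3 -> A3/E5 P5 similar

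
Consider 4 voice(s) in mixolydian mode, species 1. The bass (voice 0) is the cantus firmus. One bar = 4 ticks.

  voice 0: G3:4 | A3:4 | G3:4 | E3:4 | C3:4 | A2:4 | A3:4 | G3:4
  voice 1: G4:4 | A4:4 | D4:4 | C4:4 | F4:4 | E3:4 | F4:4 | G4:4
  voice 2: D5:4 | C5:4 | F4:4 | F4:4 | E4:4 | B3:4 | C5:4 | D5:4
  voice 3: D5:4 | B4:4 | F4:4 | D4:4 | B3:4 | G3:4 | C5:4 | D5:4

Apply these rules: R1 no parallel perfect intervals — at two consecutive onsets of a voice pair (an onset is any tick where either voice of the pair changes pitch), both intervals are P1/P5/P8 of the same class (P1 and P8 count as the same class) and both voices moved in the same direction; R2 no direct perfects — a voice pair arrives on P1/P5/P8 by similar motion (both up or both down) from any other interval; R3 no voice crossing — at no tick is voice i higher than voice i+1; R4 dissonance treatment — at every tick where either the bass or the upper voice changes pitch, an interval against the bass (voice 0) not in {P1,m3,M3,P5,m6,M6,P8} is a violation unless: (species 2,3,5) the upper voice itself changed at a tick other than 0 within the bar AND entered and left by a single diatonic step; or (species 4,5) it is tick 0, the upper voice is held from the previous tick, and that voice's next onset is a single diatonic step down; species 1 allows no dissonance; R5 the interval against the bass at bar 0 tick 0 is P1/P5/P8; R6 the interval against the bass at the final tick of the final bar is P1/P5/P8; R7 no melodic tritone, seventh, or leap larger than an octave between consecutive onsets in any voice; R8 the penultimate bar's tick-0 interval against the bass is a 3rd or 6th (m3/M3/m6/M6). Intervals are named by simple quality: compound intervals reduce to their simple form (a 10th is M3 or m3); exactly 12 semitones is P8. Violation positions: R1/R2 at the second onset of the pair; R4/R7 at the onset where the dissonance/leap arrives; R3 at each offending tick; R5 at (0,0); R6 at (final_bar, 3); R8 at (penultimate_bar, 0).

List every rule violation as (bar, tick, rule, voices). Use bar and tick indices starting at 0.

(1, 0, R1, (0, 1))
(1, 0, R3, (2, 3))
(1, 0, R4, (0, 3))
(1, 1, R3, (2, 3))
(1, 2, R3, (2, 3))
(1, 3, R3, (2, 3))
(2, 0, R2, (0, 1))
(2, 0, R2, (2, 3))
(2, 0, R4, (0, 2))
(2, 0, R4, (0, 3))
(2, 0, R7, (3,))
(3, 0, R3, (2, 3))
(3, 0, R4, (0, 2))
(3, 0, R4, (0, 3))
(3, 1, R3, (2, 3))
(3, 2, R3, (2, 3))
(3, 3, R3, (2, 3))
(4, 0, R3, (1, 2))
(4, 0, R3, (2, 3))
(4, 0, R4, (0, 1))
(4, 0, R4, (0, 3))
(4, 1, R3, (1, 2))
(4, 1, R3, (2, 3))
(4, 2, R3, (1, 2))
(4, 2, R3, (2, 3))
(4, 3, R3, (1, 2))
(4, 3, R3, (2, 3))
(5, 0, R2, (0, 1))
(5, 0, R2, (1, 2))
(5, 0, R3, (2, 3))
(5, 0, R4, (0, 2))
(5, 0, R4, (0, 3))
(5, 0, R7, (1,))
(5, 1, R3, (2, 3))
(5, 2, R3, (2, 3))
(5, 3, R3, (2, 3))
(6, 0, R1, (1, 2))
(6, 0, R2, (1, 3))
(6, 0, R2, (2, 3))
(6, 0, R7, (1,))
(6, 0, R7, (2,))
(6, 0, R7, (3,))
(7, 0, R1, (1, 2))
(7, 0, R1, (1, 3))
(7, 0, R1, (2, 3))

bar 0: v0=G3 v1=G4 v2=D5 v3=D5 downbeat P5
bar 1: v0=A3 v1=A4 v2=C5 v3=B4 downbeat M2
bar 2: v0=G3 v1=D4 v2=F4 v3=F4 downbeat m7
bar 3: v0=E3 v1=C4 v2=F4 v3=D4 downbeat m7
bar 4: v0=C3 v1=F4 v2=E4 v3=B3 downbeat M7
bar 5: v0=A2 v1=E3 v2=B3 v3=G3 downbeat m7
bar 6: v0=A3 v1=F4 v2=C5 v3=C5 downbeat m3
bar 7: v0=G3 v1=G4 v2=D5 v3=D5 downbeat P5
  -> R1 @ bar 1 tick 0 v(0, 1): G3/G4 P8 -> A3/A4 P8 similar
  -> R3 @ bar 1 tick 0 v(2, 3): C5 above B4
  -> R4 @ bar 1 tick 0 v(0, 3): A3/B4 M2 untreated
  -> R3 @ bar 1 tick 1 v(2, 3): C5 above B4
  -> R3 @ bar 1 tick 2 v(2, 3): C5 above B4
  -> R3 @ bar 1 tick 3 v(2, 3): C5 above B4
  -> R2 @ bar 2 tick 0 v(0, 1): A3/A4 P8 -> G3/D4 P5 similar
  -> R2 @ bar 2 tick 0 v(2, 3): C5/B4 m2 -> F4/F4 P1 similar
  -> R4 @ bar 2 tick 0 v(0, 2): G3/F4 m7 untreated
  -> R4 @ bar 2 tick 0 v(0, 3): G3/F4 m7 untreated
  -> R7 @ bar 2 tick 0 v(3,): B4->F4 leap 6st
  -> R3 @ bar 3 tick 0 v(2, 3): F4 above D4
  -> R4 @ bar 3 tick 0 v(0, 2): E3/F4 m2 untreated
  -> R4 @ bar 3 tick 0 v(0, 3): E3/D4 m7 untreated
  -> R3 @ bar 3 tick 1 v(2, 3): F4 above D4
  -> R3 @ bar 3 tick 2 v(2, 3): F4 above D4
  -> R3 @ bar 3 tick 3 v(2, 3): F4 above D4
  -> R3 @ bar 4 tick 0 v(1, 2): F4 above E4
  -> R3 @ bar 4 tick 0 v(2, 3): E4 above B3
  -> R4 @ bar 4 tick 0 v(0, 1): C3/F4 P4 untreated
  -> R4 @ bar 4 tick 0 v(0, 3): C3/B3 M7 untreated
  -> R3 @ bar 4 tick 1 v(1, 2): F4 above E4
  -> R3 @ bar 4 tick 1 v(2, 3): E4 above B3
  -> R3 @ bar 4 tick 2 v(1, 2): F4 above E4
  -> R3 @ bar 4 tick 2 v(2, 3): E4 above B3
  -> R3 @ bar 4 tick 3 v(1, 2): F4 above E4
  -> R3 @ bar 4 tick 3 v(2, 3): E4 above B3
  -> R2 @ bar 5 tick 0 v(0, 1): C3/F4 P4 -> A2/E3 P5 similar
  -> R2 @ bar 5 tick 0 v(1, 2): F4/E4 m2 -> E3/B3 P5 similar
  -> R3 @ bar 5 tick 0 v(2, 3): B3 above G3
  -> R4 @ bar 5 tick 0 v(0, 2): A2/B3 M2 untreated
  -> R4 @ bar 5 tick 0 v(0, 3): A2/G3 m7 untreated
  -> R7 @ bar 5 tick 0 v(1,): F4->E3 leap 13st
  -> R3 @ bar 5 tick 1 v(2, 3): B3 above G3
  -> R3 @ bar 5 tick 2 v(2, 3): B3 above G3
  -> R3 @ bar 5 tick 3 v(2, 3): B3 above G3
  -> R1 @ bar 6 tick 0 v(1, 2): E3/B3 P5 -> F4/C5 P5 similar
  -> R2 @ bar 6 tick 0 v(1, 3): E3/G3 m3 -> F4/C5 P5 similar
  -> R2 @ bar 6 tick 0 v(2, 3): B3/G3 M3 -> C5/C5 P1 similar
  -> R7 @ bar 6 tick 0 v(1,): E3->F4 leap 13st
  -> R7 @ bar 6 tick 0 v(2,): B3->C5 leap 13st
  -> R7 @ bar 6 tick 0 v(3,): G3->C5 leap 17st
  -> R1 @ bar 7 tick 0 v(1, 2): F4/C5 P5 -> G4/D5 P5 similar
  -> R1 @ bar 7 tick 0 v(1, 3): F4/C5 P5 -> G4/D5 P5 similar
  -> R1 @ bar 7 tick 0 v(2, 3): C5/C5 P1 -> D5/D5 P1 similar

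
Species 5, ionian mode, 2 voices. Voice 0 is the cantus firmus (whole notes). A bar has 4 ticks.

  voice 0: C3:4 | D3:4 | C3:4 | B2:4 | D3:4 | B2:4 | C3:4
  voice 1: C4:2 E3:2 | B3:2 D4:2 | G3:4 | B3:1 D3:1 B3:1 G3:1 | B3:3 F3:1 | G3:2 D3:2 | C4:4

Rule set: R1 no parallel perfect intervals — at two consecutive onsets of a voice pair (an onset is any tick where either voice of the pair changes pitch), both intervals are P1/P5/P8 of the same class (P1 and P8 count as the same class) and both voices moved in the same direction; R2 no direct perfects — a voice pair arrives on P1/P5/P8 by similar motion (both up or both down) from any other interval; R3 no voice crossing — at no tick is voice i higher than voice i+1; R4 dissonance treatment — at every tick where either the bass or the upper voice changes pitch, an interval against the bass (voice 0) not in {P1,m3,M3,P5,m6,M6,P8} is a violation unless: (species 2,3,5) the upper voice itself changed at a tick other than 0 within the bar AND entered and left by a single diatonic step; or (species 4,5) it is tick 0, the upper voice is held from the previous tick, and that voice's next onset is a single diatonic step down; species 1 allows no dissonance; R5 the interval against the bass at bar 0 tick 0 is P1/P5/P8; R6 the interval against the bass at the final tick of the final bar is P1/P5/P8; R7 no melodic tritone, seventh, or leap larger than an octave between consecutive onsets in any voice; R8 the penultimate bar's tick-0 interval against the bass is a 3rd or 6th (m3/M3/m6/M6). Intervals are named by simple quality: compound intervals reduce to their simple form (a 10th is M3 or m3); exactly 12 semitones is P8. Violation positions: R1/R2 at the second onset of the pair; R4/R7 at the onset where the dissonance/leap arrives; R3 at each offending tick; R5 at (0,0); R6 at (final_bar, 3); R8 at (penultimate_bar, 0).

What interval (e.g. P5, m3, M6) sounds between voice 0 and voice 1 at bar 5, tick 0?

m6

voice 0=B2 voice 1=G3 -> m6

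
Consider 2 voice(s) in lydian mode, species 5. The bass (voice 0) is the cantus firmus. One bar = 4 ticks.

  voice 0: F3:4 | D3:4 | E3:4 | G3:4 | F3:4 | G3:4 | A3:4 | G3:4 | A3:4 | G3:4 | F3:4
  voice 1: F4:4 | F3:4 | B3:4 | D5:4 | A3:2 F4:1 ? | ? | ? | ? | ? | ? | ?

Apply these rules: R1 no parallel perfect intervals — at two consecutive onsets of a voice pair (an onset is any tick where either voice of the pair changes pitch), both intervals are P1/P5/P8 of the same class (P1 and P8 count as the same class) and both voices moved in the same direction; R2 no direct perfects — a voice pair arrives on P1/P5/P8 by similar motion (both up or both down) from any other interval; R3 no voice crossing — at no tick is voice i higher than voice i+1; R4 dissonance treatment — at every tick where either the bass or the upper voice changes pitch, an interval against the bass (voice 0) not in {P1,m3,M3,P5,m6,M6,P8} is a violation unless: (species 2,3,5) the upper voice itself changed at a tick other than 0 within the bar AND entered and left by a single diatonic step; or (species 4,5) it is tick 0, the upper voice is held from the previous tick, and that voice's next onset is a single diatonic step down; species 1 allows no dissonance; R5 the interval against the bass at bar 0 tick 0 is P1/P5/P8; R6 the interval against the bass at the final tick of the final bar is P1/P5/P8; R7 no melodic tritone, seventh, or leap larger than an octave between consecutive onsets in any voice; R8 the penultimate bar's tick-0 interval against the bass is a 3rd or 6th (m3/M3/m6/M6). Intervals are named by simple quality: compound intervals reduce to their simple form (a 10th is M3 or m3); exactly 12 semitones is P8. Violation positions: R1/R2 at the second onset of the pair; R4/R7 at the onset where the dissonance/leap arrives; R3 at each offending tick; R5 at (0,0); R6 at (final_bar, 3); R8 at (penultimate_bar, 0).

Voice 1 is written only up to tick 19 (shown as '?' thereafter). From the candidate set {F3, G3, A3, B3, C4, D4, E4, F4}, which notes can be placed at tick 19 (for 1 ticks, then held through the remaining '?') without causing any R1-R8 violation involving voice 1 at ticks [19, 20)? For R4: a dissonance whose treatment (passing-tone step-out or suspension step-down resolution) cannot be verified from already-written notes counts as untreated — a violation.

{A3, C4, D4, F3, F4}

F3: legal
G3: violates R4,R7
A3: legal
B3: violates R4,R7
C4: legal
D4: legal
E4: violates R4
F4: legal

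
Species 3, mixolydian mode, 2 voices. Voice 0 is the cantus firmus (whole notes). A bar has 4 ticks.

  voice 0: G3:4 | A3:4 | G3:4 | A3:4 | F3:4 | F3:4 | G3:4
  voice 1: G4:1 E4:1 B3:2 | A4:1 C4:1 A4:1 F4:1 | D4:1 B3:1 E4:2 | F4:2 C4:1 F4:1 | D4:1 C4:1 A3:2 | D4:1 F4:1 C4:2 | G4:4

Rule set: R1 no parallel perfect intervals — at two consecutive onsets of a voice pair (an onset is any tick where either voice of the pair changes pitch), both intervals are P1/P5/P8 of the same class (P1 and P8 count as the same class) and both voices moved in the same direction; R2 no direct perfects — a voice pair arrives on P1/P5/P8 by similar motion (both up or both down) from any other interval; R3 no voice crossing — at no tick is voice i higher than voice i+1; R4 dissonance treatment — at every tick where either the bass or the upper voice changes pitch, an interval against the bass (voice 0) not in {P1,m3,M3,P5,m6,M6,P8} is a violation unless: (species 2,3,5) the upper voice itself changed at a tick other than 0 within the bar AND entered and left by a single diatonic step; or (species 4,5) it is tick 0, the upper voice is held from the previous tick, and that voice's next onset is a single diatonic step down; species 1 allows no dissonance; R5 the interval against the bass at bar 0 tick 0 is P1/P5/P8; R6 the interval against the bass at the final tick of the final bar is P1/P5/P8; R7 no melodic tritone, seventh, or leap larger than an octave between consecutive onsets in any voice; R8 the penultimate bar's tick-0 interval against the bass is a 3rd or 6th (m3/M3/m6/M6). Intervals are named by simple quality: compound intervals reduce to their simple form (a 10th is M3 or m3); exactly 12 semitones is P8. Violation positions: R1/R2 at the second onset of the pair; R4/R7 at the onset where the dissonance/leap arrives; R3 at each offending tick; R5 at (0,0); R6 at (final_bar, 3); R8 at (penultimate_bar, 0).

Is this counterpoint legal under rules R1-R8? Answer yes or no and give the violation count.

No (4 violations)

bar 0: v0=G3 v1=G4 (P8)
bar 1: v0=A3 v1=A4 (P8)
bar 2: v0=G3 v1=D4 (P5)
bar 3: v0=A3 v1=F4 (m6)
bar 4: v0=F3 v1=D4 (M6)
bar 5: v0=F3 v1=D4 (M6)
bar 6: v0=G3 v1=G4 (P8)
  R2 @ bar1.0: G3/B3 M3 -> A3/A4 P8 similar
  R7 @ bar1.0: B3->A4 leap 10st
  R2 @ bar2.0: A3/F4 m6 -> G3/D4 P5 similar
  R2 @ bar6.0: F3/C4 P5 -> G3/G4 P8 similar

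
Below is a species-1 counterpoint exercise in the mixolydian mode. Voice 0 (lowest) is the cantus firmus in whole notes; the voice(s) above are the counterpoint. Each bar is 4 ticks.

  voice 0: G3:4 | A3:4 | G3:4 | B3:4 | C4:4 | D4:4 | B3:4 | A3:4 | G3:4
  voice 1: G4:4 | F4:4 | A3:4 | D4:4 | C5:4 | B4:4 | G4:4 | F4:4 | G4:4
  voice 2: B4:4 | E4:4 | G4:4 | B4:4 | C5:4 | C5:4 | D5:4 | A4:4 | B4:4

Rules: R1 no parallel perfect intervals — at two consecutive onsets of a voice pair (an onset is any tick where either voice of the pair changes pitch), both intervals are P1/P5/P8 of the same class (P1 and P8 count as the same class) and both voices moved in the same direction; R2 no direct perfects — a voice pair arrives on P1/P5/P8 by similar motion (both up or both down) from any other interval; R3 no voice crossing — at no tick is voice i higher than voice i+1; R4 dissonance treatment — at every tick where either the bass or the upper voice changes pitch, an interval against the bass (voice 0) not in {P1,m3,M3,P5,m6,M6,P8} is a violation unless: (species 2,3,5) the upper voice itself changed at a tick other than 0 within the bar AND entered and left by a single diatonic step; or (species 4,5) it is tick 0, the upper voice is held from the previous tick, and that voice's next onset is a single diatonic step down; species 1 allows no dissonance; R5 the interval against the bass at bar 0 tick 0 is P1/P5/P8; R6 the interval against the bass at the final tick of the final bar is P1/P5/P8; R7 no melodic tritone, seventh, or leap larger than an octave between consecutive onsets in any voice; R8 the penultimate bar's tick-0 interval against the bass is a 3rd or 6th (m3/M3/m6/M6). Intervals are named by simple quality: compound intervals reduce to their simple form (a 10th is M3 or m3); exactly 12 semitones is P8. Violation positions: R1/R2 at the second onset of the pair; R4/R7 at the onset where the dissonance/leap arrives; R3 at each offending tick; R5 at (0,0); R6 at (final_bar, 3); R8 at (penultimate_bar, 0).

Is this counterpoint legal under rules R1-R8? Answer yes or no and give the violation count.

bar 0: v0=G3 v1=G4 v2=B4 (M3)
bar 1: v0=A3 v1=F4 v2=E4 (P5)
bar 2: v0=G3 v1=A3 v2=G4 (P8)
bar 3: v0=B3 v1=D4 v2=B4 (P8)
bar 4: v0=C4 v1=C5 v2=C5 (P8)
bar 5: v0=D4 v1=B4 v2=C5 (m7)
bar 6: v0=B3 v1=G4 v2=D5 (m3)
bar 7: v0=A3 v1=F4 v2=A4 (P8)
bar 8: v0=G3 v1=G4 v2=B4 (M3)
  R5 @ bar0.0: opens on M3
  R3 @ bar1.0: F4 above E4
  R3 @ bar1.1: F4 above E4
  R3 @ bar1.2: F4 above E4
  R3 @ bar1.3: F4 above E4
  R4 @ bar2.0: G3/A3 M2 untreated
  R1 @ bar3.0: G3/G4 P8 -> B3/B4 P8 similar
  R1 @ bar4.0: B3/B4 P8 -> C4/C5 P8 similar
  R2 @ bar4.0: B3/D4 m3 -> C4/C5 P8 similar
  R2 @ bar4.0: D4/B4 M6 -> C5/C5 P1 similar
  R7 @ bar4.0: D4->C5 leap 10st
  R4 @ bar5.0: D4/C5 m7 untreated
  R2 @ bar7.0: B3/D5 m3 -> A3/A4 P8 similar
  R8 @ bar7.0: penult P8 not 3rd/6th
  R6 @ bar8.3: closes on M3

No (15 violations)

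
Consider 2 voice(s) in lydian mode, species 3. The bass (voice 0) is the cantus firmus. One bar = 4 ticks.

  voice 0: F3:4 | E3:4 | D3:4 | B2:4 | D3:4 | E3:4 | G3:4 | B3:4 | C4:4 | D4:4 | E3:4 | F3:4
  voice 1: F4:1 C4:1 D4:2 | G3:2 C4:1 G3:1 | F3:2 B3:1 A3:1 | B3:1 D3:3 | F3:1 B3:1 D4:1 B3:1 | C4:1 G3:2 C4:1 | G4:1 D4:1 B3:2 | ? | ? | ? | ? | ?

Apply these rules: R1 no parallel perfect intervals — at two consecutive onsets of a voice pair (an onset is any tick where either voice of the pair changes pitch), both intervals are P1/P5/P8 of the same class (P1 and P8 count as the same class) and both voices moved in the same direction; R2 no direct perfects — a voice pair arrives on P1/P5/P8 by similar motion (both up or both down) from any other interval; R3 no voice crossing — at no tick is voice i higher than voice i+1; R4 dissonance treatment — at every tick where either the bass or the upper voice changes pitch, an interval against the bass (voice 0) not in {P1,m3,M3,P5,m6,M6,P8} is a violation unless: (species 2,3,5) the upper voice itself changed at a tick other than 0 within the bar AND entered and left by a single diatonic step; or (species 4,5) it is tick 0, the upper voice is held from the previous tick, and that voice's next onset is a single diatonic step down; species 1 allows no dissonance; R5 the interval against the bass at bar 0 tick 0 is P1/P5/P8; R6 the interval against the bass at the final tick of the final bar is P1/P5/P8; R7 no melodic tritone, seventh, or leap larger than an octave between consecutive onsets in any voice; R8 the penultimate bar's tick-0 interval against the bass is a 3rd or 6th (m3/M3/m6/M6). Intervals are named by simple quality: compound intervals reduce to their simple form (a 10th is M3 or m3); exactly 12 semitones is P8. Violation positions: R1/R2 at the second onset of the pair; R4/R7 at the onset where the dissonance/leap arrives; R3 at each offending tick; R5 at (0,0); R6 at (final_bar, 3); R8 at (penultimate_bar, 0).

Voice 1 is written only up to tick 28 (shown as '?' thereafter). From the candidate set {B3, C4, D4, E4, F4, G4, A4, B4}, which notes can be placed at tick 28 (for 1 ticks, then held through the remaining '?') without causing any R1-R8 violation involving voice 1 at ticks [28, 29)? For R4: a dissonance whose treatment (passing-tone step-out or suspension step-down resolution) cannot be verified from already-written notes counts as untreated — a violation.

B3: legal
C4: violates R4
D4: legal
E4: violates R4
F4: violates R4,R7
G4: legal
A4: violates R4,R7
B4: violates R2

{B3, D4, G4}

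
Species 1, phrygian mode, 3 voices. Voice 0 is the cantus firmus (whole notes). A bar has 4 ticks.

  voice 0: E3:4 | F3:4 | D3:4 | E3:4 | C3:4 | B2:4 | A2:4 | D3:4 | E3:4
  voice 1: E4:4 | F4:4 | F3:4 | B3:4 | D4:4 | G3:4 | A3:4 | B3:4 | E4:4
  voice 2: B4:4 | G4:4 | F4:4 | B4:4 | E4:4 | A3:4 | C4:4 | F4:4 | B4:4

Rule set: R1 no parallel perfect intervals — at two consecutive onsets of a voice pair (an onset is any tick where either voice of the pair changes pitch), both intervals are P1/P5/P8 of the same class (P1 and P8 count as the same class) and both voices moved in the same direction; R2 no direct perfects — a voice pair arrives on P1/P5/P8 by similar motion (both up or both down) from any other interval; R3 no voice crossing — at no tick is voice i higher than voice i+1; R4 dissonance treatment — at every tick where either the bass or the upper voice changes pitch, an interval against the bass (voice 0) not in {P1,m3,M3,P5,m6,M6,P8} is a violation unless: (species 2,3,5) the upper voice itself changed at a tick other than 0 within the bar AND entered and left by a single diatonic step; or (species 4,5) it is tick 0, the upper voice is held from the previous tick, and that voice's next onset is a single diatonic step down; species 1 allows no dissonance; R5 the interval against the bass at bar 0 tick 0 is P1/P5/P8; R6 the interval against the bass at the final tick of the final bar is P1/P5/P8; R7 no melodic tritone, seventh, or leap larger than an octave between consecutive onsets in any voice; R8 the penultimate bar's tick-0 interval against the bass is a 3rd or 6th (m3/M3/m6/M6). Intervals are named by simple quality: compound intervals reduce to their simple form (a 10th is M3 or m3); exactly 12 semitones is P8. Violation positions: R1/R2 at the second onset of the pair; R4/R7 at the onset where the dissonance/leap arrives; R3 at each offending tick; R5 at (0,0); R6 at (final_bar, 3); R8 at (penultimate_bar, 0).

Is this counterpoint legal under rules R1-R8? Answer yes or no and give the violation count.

bar 0: v0=E3 v1=E4 v2=B4 (P5)
bar 1: v0=F3 v1=F4 v2=G4 (M2)
bar 2: v0=D3 v1=F3 v2=F4 (m3)
bar 3: v0=E3 v1=B3 v2=B4 (P5)
bar 4: v0=C3 v1=D4 v2=E4 (M3)
bar 5: v0=B2 v1=G3 v2=A3 (m7)
bar 6: v0=A2 v1=A3 v2=C4 (m3)
bar 7: v0=D3 v1=B3 v2=F4 (m3)
bar 8: v0=E3 v1=E4 v2=B4 (P5)
  R1 @ bar1.0: E3/E4 P8 -> F3/F4 P8 similar
  R4 @ bar1.0: F3/G4 M2 untreated
  R2 @ bar2.0: F4/G4 M2 -> F3/F4 P8 similar
  R1 @ bar3.0: F3/F4 P8 -> B3/B4 P8 similar
  R2 @ bar3.0: D3/F3 m3 -> E3/B3 P5 similar
  R2 @ bar3.0: D3/F4 m3 -> E3/B4 P5 similar
  R7 @ bar3.0: F3->B3 leap 6st
  R7 @ bar3.0: F4->B4 leap 6st
  R4 @ bar4.0: C3/D4 M2 untreated
  R4 @ bar5.0: B2/A3 m7 untreated
  R2 @ bar8.0: D3/B3 M6 -> E3/E4 P8 similar
  R2 @ bar8.0: D3/F4 m3 -> E3/B4 P5 similar
  R2 @ bar8.0: B3/F4 TT -> E4/B4 P5 similar
  R7 @ bar8.0: F4->B4 leap 6st

No (14 violations)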